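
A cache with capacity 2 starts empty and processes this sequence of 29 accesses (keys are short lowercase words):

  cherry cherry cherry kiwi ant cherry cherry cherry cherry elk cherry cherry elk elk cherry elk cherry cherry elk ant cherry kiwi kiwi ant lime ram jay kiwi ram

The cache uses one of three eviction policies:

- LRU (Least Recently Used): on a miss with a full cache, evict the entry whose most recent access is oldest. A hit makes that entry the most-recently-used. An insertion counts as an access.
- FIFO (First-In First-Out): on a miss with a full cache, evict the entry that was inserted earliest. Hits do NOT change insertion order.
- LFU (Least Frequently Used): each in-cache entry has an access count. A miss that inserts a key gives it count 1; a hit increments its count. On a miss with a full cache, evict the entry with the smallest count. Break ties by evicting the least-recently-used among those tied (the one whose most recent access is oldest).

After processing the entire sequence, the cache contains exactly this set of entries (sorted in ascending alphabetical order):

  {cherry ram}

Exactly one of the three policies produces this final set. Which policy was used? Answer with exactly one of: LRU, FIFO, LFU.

Answer: LFU

Derivation:
Simulating under each policy and comparing final sets:
  LRU: final set = {kiwi ram} -> differs
  FIFO: final set = {kiwi ram} -> differs
  LFU: final set = {cherry ram} -> MATCHES target
Only LFU produces the target set.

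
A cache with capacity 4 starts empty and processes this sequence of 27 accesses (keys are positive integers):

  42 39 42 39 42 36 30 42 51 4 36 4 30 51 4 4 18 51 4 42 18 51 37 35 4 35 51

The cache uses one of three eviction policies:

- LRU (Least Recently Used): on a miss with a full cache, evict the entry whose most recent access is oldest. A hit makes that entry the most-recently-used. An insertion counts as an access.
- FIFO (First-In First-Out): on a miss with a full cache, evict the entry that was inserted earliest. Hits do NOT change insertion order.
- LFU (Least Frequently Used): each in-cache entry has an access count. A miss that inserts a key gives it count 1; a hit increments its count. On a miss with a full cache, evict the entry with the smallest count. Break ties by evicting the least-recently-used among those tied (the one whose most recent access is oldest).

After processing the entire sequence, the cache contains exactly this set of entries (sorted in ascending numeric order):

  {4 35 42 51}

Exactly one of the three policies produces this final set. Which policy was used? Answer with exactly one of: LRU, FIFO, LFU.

Answer: LFU

Derivation:
Simulating under each policy and comparing final sets:
  LRU: final set = {4 35 37 51} -> differs
  FIFO: final set = {4 35 37 51} -> differs
  LFU: final set = {4 35 42 51} -> MATCHES target
Only LFU produces the target set.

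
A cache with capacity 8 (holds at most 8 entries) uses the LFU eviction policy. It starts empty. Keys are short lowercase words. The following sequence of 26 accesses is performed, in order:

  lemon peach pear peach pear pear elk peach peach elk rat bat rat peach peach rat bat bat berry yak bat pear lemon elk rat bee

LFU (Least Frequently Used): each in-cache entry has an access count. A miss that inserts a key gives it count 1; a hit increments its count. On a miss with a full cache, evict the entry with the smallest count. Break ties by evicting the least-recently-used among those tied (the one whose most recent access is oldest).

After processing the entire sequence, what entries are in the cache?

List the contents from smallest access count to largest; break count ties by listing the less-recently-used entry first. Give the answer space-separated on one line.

LFU simulation (capacity=8):
  1. access lemon: MISS. Cache: [lemon(c=1)]
  2. access peach: MISS. Cache: [lemon(c=1) peach(c=1)]
  3. access pear: MISS. Cache: [lemon(c=1) peach(c=1) pear(c=1)]
  4. access peach: HIT, count now 2. Cache: [lemon(c=1) pear(c=1) peach(c=2)]
  5. access pear: HIT, count now 2. Cache: [lemon(c=1) peach(c=2) pear(c=2)]
  6. access pear: HIT, count now 3. Cache: [lemon(c=1) peach(c=2) pear(c=3)]
  7. access elk: MISS. Cache: [lemon(c=1) elk(c=1) peach(c=2) pear(c=3)]
  8. access peach: HIT, count now 3. Cache: [lemon(c=1) elk(c=1) pear(c=3) peach(c=3)]
  9. access peach: HIT, count now 4. Cache: [lemon(c=1) elk(c=1) pear(c=3) peach(c=4)]
  10. access elk: HIT, count now 2. Cache: [lemon(c=1) elk(c=2) pear(c=3) peach(c=4)]
  11. access rat: MISS. Cache: [lemon(c=1) rat(c=1) elk(c=2) pear(c=3) peach(c=4)]
  12. access bat: MISS. Cache: [lemon(c=1) rat(c=1) bat(c=1) elk(c=2) pear(c=3) peach(c=4)]
  13. access rat: HIT, count now 2. Cache: [lemon(c=1) bat(c=1) elk(c=2) rat(c=2) pear(c=3) peach(c=4)]
  14. access peach: HIT, count now 5. Cache: [lemon(c=1) bat(c=1) elk(c=2) rat(c=2) pear(c=3) peach(c=5)]
  15. access peach: HIT, count now 6. Cache: [lemon(c=1) bat(c=1) elk(c=2) rat(c=2) pear(c=3) peach(c=6)]
  16. access rat: HIT, count now 3. Cache: [lemon(c=1) bat(c=1) elk(c=2) pear(c=3) rat(c=3) peach(c=6)]
  17. access bat: HIT, count now 2. Cache: [lemon(c=1) elk(c=2) bat(c=2) pear(c=3) rat(c=3) peach(c=6)]
  18. access bat: HIT, count now 3. Cache: [lemon(c=1) elk(c=2) pear(c=3) rat(c=3) bat(c=3) peach(c=6)]
  19. access berry: MISS. Cache: [lemon(c=1) berry(c=1) elk(c=2) pear(c=3) rat(c=3) bat(c=3) peach(c=6)]
  20. access yak: MISS. Cache: [lemon(c=1) berry(c=1) yak(c=1) elk(c=2) pear(c=3) rat(c=3) bat(c=3) peach(c=6)]
  21. access bat: HIT, count now 4. Cache: [lemon(c=1) berry(c=1) yak(c=1) elk(c=2) pear(c=3) rat(c=3) bat(c=4) peach(c=6)]
  22. access pear: HIT, count now 4. Cache: [lemon(c=1) berry(c=1) yak(c=1) elk(c=2) rat(c=3) bat(c=4) pear(c=4) peach(c=6)]
  23. access lemon: HIT, count now 2. Cache: [berry(c=1) yak(c=1) elk(c=2) lemon(c=2) rat(c=3) bat(c=4) pear(c=4) peach(c=6)]
  24. access elk: HIT, count now 3. Cache: [berry(c=1) yak(c=1) lemon(c=2) rat(c=3) elk(c=3) bat(c=4) pear(c=4) peach(c=6)]
  25. access rat: HIT, count now 4. Cache: [berry(c=1) yak(c=1) lemon(c=2) elk(c=3) bat(c=4) pear(c=4) rat(c=4) peach(c=6)]
  26. access bee: MISS, evict berry(c=1). Cache: [yak(c=1) bee(c=1) lemon(c=2) elk(c=3) bat(c=4) pear(c=4) rat(c=4) peach(c=6)]
Total: 17 hits, 9 misses, 1 evictions

Answer: yak bee lemon elk bat pear rat peach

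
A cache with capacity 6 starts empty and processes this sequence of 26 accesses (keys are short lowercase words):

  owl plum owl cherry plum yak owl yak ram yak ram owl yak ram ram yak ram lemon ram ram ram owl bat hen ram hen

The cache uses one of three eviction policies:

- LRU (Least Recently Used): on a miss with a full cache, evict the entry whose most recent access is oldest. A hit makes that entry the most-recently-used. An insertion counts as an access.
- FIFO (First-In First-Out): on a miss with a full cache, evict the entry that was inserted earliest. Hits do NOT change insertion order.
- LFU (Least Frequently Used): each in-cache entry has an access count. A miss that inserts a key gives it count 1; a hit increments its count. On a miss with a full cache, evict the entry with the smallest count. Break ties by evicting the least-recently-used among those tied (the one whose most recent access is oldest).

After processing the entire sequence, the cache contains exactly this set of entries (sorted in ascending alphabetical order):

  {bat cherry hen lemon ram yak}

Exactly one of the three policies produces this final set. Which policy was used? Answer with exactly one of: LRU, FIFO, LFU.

Simulating under each policy and comparing final sets:
  LRU: final set = {bat hen lemon owl ram yak} -> differs
  FIFO: final set = {bat cherry hen lemon ram yak} -> MATCHES target
  LFU: final set = {bat hen owl plum ram yak} -> differs
Only FIFO produces the target set.

Answer: FIFO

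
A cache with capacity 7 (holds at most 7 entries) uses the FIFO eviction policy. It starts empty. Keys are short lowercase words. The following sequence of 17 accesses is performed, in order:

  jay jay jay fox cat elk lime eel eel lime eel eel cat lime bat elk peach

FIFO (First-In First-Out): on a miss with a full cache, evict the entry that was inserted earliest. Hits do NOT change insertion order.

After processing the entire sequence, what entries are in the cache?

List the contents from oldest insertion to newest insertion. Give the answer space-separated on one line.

Answer: fox cat elk lime eel bat peach

Derivation:
FIFO simulation (capacity=7):
  1. access jay: MISS. Cache (old->new): [jay]
  2. access jay: HIT. Cache (old->new): [jay]
  3. access jay: HIT. Cache (old->new): [jay]
  4. access fox: MISS. Cache (old->new): [jay fox]
  5. access cat: MISS. Cache (old->new): [jay fox cat]
  6. access elk: MISS. Cache (old->new): [jay fox cat elk]
  7. access lime: MISS. Cache (old->new): [jay fox cat elk lime]
  8. access eel: MISS. Cache (old->new): [jay fox cat elk lime eel]
  9. access eel: HIT. Cache (old->new): [jay fox cat elk lime eel]
  10. access lime: HIT. Cache (old->new): [jay fox cat elk lime eel]
  11. access eel: HIT. Cache (old->new): [jay fox cat elk lime eel]
  12. access eel: HIT. Cache (old->new): [jay fox cat elk lime eel]
  13. access cat: HIT. Cache (old->new): [jay fox cat elk lime eel]
  14. access lime: HIT. Cache (old->new): [jay fox cat elk lime eel]
  15. access bat: MISS. Cache (old->new): [jay fox cat elk lime eel bat]
  16. access elk: HIT. Cache (old->new): [jay fox cat elk lime eel bat]
  17. access peach: MISS, evict jay. Cache (old->new): [fox cat elk lime eel bat peach]
Total: 9 hits, 8 misses, 1 evictions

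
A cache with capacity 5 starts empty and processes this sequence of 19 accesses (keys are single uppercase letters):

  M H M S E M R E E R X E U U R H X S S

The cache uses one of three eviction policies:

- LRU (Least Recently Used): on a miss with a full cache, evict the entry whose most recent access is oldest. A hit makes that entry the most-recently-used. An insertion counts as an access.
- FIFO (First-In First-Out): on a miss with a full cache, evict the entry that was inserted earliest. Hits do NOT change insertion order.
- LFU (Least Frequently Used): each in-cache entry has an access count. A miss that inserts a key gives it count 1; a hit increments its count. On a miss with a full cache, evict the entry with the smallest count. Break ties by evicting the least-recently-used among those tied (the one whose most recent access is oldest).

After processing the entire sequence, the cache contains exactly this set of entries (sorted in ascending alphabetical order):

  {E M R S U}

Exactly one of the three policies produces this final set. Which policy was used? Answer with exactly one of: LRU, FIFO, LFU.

Answer: LFU

Derivation:
Simulating under each policy and comparing final sets:
  LRU: final set = {H R S U X} -> differs
  FIFO: final set = {H R S U X} -> differs
  LFU: final set = {E M R S U} -> MATCHES target
Only LFU produces the target set.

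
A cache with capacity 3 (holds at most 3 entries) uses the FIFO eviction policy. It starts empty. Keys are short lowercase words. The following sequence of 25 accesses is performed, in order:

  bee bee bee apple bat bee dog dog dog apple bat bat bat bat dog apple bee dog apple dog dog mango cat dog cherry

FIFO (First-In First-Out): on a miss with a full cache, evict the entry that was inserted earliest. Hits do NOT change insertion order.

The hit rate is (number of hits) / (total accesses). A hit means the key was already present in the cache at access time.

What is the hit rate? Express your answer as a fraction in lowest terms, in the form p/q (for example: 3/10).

Answer: 3/5

Derivation:
FIFO simulation (capacity=3):
  1. access bee: MISS. Cache (old->new): [bee]
  2. access bee: HIT. Cache (old->new): [bee]
  3. access bee: HIT. Cache (old->new): [bee]
  4. access apple: MISS. Cache (old->new): [bee apple]
  5. access bat: MISS. Cache (old->new): [bee apple bat]
  6. access bee: HIT. Cache (old->new): [bee apple bat]
  7. access dog: MISS, evict bee. Cache (old->new): [apple bat dog]
  8. access dog: HIT. Cache (old->new): [apple bat dog]
  9. access dog: HIT. Cache (old->new): [apple bat dog]
  10. access apple: HIT. Cache (old->new): [apple bat dog]
  11. access bat: HIT. Cache (old->new): [apple bat dog]
  12. access bat: HIT. Cache (old->new): [apple bat dog]
  13. access bat: HIT. Cache (old->new): [apple bat dog]
  14. access bat: HIT. Cache (old->new): [apple bat dog]
  15. access dog: HIT. Cache (old->new): [apple bat dog]
  16. access apple: HIT. Cache (old->new): [apple bat dog]
  17. access bee: MISS, evict apple. Cache (old->new): [bat dog bee]
  18. access dog: HIT. Cache (old->new): [bat dog bee]
  19. access apple: MISS, evict bat. Cache (old->new): [dog bee apple]
  20. access dog: HIT. Cache (old->new): [dog bee apple]
  21. access dog: HIT. Cache (old->new): [dog bee apple]
  22. access mango: MISS, evict dog. Cache (old->new): [bee apple mango]
  23. access cat: MISS, evict bee. Cache (old->new): [apple mango cat]
  24. access dog: MISS, evict apple. Cache (old->new): [mango cat dog]
  25. access cherry: MISS, evict mango. Cache (old->new): [cat dog cherry]
Total: 15 hits, 10 misses, 7 evictions

Hit rate = 15/25 = 3/5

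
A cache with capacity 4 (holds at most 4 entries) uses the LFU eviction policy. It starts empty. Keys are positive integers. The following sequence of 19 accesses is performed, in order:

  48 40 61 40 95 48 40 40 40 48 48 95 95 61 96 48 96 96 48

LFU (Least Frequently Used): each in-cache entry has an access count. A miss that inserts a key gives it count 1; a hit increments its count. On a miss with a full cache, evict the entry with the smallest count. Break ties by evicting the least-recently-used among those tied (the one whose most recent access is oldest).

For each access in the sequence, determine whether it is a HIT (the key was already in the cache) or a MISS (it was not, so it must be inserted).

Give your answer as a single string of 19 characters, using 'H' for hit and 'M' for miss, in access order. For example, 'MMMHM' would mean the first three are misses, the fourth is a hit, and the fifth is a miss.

LFU simulation (capacity=4):
  1. access 48: MISS. Cache: [48(c=1)]
  2. access 40: MISS. Cache: [48(c=1) 40(c=1)]
  3. access 61: MISS. Cache: [48(c=1) 40(c=1) 61(c=1)]
  4. access 40: HIT, count now 2. Cache: [48(c=1) 61(c=1) 40(c=2)]
  5. access 95: MISS. Cache: [48(c=1) 61(c=1) 95(c=1) 40(c=2)]
  6. access 48: HIT, count now 2. Cache: [61(c=1) 95(c=1) 40(c=2) 48(c=2)]
  7. access 40: HIT, count now 3. Cache: [61(c=1) 95(c=1) 48(c=2) 40(c=3)]
  8. access 40: HIT, count now 4. Cache: [61(c=1) 95(c=1) 48(c=2) 40(c=4)]
  9. access 40: HIT, count now 5. Cache: [61(c=1) 95(c=1) 48(c=2) 40(c=5)]
  10. access 48: HIT, count now 3. Cache: [61(c=1) 95(c=1) 48(c=3) 40(c=5)]
  11. access 48: HIT, count now 4. Cache: [61(c=1) 95(c=1) 48(c=4) 40(c=5)]
  12. access 95: HIT, count now 2. Cache: [61(c=1) 95(c=2) 48(c=4) 40(c=5)]
  13. access 95: HIT, count now 3. Cache: [61(c=1) 95(c=3) 48(c=4) 40(c=5)]
  14. access 61: HIT, count now 2. Cache: [61(c=2) 95(c=3) 48(c=4) 40(c=5)]
  15. access 96: MISS, evict 61(c=2). Cache: [96(c=1) 95(c=3) 48(c=4) 40(c=5)]
  16. access 48: HIT, count now 5. Cache: [96(c=1) 95(c=3) 40(c=5) 48(c=5)]
  17. access 96: HIT, count now 2. Cache: [96(c=2) 95(c=3) 40(c=5) 48(c=5)]
  18. access 96: HIT, count now 3. Cache: [95(c=3) 96(c=3) 40(c=5) 48(c=5)]
  19. access 48: HIT, count now 6. Cache: [95(c=3) 96(c=3) 40(c=5) 48(c=6)]
Total: 14 hits, 5 misses, 1 evictions

Answer: MMMHMHHHHHHHHHMHHHH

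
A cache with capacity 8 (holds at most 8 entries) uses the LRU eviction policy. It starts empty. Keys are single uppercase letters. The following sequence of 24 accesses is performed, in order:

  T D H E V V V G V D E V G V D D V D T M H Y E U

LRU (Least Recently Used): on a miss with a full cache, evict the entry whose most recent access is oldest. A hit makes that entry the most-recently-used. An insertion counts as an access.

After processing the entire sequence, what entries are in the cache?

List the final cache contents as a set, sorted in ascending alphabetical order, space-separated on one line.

Answer: D E H M T U V Y

Derivation:
LRU simulation (capacity=8):
  1. access T: MISS. Cache (LRU->MRU): [T]
  2. access D: MISS. Cache (LRU->MRU): [T D]
  3. access H: MISS. Cache (LRU->MRU): [T D H]
  4. access E: MISS. Cache (LRU->MRU): [T D H E]
  5. access V: MISS. Cache (LRU->MRU): [T D H E V]
  6. access V: HIT. Cache (LRU->MRU): [T D H E V]
  7. access V: HIT. Cache (LRU->MRU): [T D H E V]
  8. access G: MISS. Cache (LRU->MRU): [T D H E V G]
  9. access V: HIT. Cache (LRU->MRU): [T D H E G V]
  10. access D: HIT. Cache (LRU->MRU): [T H E G V D]
  11. access E: HIT. Cache (LRU->MRU): [T H G V D E]
  12. access V: HIT. Cache (LRU->MRU): [T H G D E V]
  13. access G: HIT. Cache (LRU->MRU): [T H D E V G]
  14. access V: HIT. Cache (LRU->MRU): [T H D E G V]
  15. access D: HIT. Cache (LRU->MRU): [T H E G V D]
  16. access D: HIT. Cache (LRU->MRU): [T H E G V D]
  17. access V: HIT. Cache (LRU->MRU): [T H E G D V]
  18. access D: HIT. Cache (LRU->MRU): [T H E G V D]
  19. access T: HIT. Cache (LRU->MRU): [H E G V D T]
  20. access M: MISS. Cache (LRU->MRU): [H E G V D T M]
  21. access H: HIT. Cache (LRU->MRU): [E G V D T M H]
  22. access Y: MISS. Cache (LRU->MRU): [E G V D T M H Y]
  23. access E: HIT. Cache (LRU->MRU): [G V D T M H Y E]
  24. access U: MISS, evict G. Cache (LRU->MRU): [V D T M H Y E U]
Total: 15 hits, 9 misses, 1 evictions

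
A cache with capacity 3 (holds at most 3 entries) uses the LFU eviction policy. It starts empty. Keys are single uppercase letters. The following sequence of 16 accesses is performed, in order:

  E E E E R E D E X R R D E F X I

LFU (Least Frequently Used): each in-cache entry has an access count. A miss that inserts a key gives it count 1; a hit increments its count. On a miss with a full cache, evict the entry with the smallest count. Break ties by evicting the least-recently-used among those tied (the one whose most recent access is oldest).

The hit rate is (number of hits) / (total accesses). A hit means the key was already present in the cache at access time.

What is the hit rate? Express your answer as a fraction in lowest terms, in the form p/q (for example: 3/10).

LFU simulation (capacity=3):
  1. access E: MISS. Cache: [E(c=1)]
  2. access E: HIT, count now 2. Cache: [E(c=2)]
  3. access E: HIT, count now 3. Cache: [E(c=3)]
  4. access E: HIT, count now 4. Cache: [E(c=4)]
  5. access R: MISS. Cache: [R(c=1) E(c=4)]
  6. access E: HIT, count now 5. Cache: [R(c=1) E(c=5)]
  7. access D: MISS. Cache: [R(c=1) D(c=1) E(c=5)]
  8. access E: HIT, count now 6. Cache: [R(c=1) D(c=1) E(c=6)]
  9. access X: MISS, evict R(c=1). Cache: [D(c=1) X(c=1) E(c=6)]
  10. access R: MISS, evict D(c=1). Cache: [X(c=1) R(c=1) E(c=6)]
  11. access R: HIT, count now 2. Cache: [X(c=1) R(c=2) E(c=6)]
  12. access D: MISS, evict X(c=1). Cache: [D(c=1) R(c=2) E(c=6)]
  13. access E: HIT, count now 7. Cache: [D(c=1) R(c=2) E(c=7)]
  14. access F: MISS, evict D(c=1). Cache: [F(c=1) R(c=2) E(c=7)]
  15. access X: MISS, evict F(c=1). Cache: [X(c=1) R(c=2) E(c=7)]
  16. access I: MISS, evict X(c=1). Cache: [I(c=1) R(c=2) E(c=7)]
Total: 7 hits, 9 misses, 6 evictions

Hit rate = 7/16

Answer: 7/16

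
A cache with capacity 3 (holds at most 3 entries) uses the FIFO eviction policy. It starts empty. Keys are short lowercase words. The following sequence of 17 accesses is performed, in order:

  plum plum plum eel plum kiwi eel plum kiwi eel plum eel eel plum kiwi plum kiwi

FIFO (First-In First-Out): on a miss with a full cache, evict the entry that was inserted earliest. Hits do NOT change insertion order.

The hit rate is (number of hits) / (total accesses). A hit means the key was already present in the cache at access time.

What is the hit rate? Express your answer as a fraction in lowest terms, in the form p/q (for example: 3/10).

Answer: 14/17

Derivation:
FIFO simulation (capacity=3):
  1. access plum: MISS. Cache (old->new): [plum]
  2. access plum: HIT. Cache (old->new): [plum]
  3. access plum: HIT. Cache (old->new): [plum]
  4. access eel: MISS. Cache (old->new): [plum eel]
  5. access plum: HIT. Cache (old->new): [plum eel]
  6. access kiwi: MISS. Cache (old->new): [plum eel kiwi]
  7. access eel: HIT. Cache (old->new): [plum eel kiwi]
  8. access plum: HIT. Cache (old->new): [plum eel kiwi]
  9. access kiwi: HIT. Cache (old->new): [plum eel kiwi]
  10. access eel: HIT. Cache (old->new): [plum eel kiwi]
  11. access plum: HIT. Cache (old->new): [plum eel kiwi]
  12. access eel: HIT. Cache (old->new): [plum eel kiwi]
  13. access eel: HIT. Cache (old->new): [plum eel kiwi]
  14. access plum: HIT. Cache (old->new): [plum eel kiwi]
  15. access kiwi: HIT. Cache (old->new): [plum eel kiwi]
  16. access plum: HIT. Cache (old->new): [plum eel kiwi]
  17. access kiwi: HIT. Cache (old->new): [plum eel kiwi]
Total: 14 hits, 3 misses, 0 evictions

Hit rate = 14/17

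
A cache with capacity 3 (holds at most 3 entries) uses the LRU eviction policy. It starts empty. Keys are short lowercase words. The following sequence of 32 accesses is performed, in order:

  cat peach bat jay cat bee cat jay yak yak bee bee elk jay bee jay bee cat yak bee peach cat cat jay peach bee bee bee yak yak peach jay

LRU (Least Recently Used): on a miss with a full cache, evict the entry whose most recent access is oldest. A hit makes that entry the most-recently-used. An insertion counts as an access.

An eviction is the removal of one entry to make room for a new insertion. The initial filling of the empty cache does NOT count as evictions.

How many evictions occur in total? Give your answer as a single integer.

Answer: 15

Derivation:
LRU simulation (capacity=3):
  1. access cat: MISS. Cache (LRU->MRU): [cat]
  2. access peach: MISS. Cache (LRU->MRU): [cat peach]
  3. access bat: MISS. Cache (LRU->MRU): [cat peach bat]
  4. access jay: MISS, evict cat. Cache (LRU->MRU): [peach bat jay]
  5. access cat: MISS, evict peach. Cache (LRU->MRU): [bat jay cat]
  6. access bee: MISS, evict bat. Cache (LRU->MRU): [jay cat bee]
  7. access cat: HIT. Cache (LRU->MRU): [jay bee cat]
  8. access jay: HIT. Cache (LRU->MRU): [bee cat jay]
  9. access yak: MISS, evict bee. Cache (LRU->MRU): [cat jay yak]
  10. access yak: HIT. Cache (LRU->MRU): [cat jay yak]
  11. access bee: MISS, evict cat. Cache (LRU->MRU): [jay yak bee]
  12. access bee: HIT. Cache (LRU->MRU): [jay yak bee]
  13. access elk: MISS, evict jay. Cache (LRU->MRU): [yak bee elk]
  14. access jay: MISS, evict yak. Cache (LRU->MRU): [bee elk jay]
  15. access bee: HIT. Cache (LRU->MRU): [elk jay bee]
  16. access jay: HIT. Cache (LRU->MRU): [elk bee jay]
  17. access bee: HIT. Cache (LRU->MRU): [elk jay bee]
  18. access cat: MISS, evict elk. Cache (LRU->MRU): [jay bee cat]
  19. access yak: MISS, evict jay. Cache (LRU->MRU): [bee cat yak]
  20. access bee: HIT. Cache (LRU->MRU): [cat yak bee]
  21. access peach: MISS, evict cat. Cache (LRU->MRU): [yak bee peach]
  22. access cat: MISS, evict yak. Cache (LRU->MRU): [bee peach cat]
  23. access cat: HIT. Cache (LRU->MRU): [bee peach cat]
  24. access jay: MISS, evict bee. Cache (LRU->MRU): [peach cat jay]
  25. access peach: HIT. Cache (LRU->MRU): [cat jay peach]
  26. access bee: MISS, evict cat. Cache (LRU->MRU): [jay peach bee]
  27. access bee: HIT. Cache (LRU->MRU): [jay peach bee]
  28. access bee: HIT. Cache (LRU->MRU): [jay peach bee]
  29. access yak: MISS, evict jay. Cache (LRU->MRU): [peach bee yak]
  30. access yak: HIT. Cache (LRU->MRU): [peach bee yak]
  31. access peach: HIT. Cache (LRU->MRU): [bee yak peach]
  32. access jay: MISS, evict bee. Cache (LRU->MRU): [yak peach jay]
Total: 14 hits, 18 misses, 15 evictions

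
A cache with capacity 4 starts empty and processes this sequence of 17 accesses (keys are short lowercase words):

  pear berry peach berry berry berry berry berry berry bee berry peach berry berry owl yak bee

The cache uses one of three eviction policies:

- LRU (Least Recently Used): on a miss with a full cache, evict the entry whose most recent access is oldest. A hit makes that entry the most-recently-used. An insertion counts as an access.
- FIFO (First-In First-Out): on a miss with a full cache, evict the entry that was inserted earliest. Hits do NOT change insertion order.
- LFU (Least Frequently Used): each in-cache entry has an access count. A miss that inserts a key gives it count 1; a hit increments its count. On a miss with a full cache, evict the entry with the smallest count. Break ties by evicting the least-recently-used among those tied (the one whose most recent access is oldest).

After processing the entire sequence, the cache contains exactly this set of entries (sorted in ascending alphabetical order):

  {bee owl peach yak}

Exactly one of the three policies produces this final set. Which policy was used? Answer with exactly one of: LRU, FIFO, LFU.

Simulating under each policy and comparing final sets:
  LRU: final set = {bee berry owl yak} -> differs
  FIFO: final set = {bee owl peach yak} -> MATCHES target
  LFU: final set = {bee berry peach yak} -> differs
Only FIFO produces the target set.

Answer: FIFO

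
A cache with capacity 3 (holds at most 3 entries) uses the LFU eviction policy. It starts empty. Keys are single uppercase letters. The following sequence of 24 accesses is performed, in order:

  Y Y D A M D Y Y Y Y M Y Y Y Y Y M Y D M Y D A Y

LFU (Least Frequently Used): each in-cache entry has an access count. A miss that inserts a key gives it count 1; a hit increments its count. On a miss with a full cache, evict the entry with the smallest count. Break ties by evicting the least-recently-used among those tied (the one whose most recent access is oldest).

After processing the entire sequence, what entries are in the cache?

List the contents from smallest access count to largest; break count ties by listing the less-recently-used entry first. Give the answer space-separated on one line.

LFU simulation (capacity=3):
  1. access Y: MISS. Cache: [Y(c=1)]
  2. access Y: HIT, count now 2. Cache: [Y(c=2)]
  3. access D: MISS. Cache: [D(c=1) Y(c=2)]
  4. access A: MISS. Cache: [D(c=1) A(c=1) Y(c=2)]
  5. access M: MISS, evict D(c=1). Cache: [A(c=1) M(c=1) Y(c=2)]
  6. access D: MISS, evict A(c=1). Cache: [M(c=1) D(c=1) Y(c=2)]
  7. access Y: HIT, count now 3. Cache: [M(c=1) D(c=1) Y(c=3)]
  8. access Y: HIT, count now 4. Cache: [M(c=1) D(c=1) Y(c=4)]
  9. access Y: HIT, count now 5. Cache: [M(c=1) D(c=1) Y(c=5)]
  10. access Y: HIT, count now 6. Cache: [M(c=1) D(c=1) Y(c=6)]
  11. access M: HIT, count now 2. Cache: [D(c=1) M(c=2) Y(c=6)]
  12. access Y: HIT, count now 7. Cache: [D(c=1) M(c=2) Y(c=7)]
  13. access Y: HIT, count now 8. Cache: [D(c=1) M(c=2) Y(c=8)]
  14. access Y: HIT, count now 9. Cache: [D(c=1) M(c=2) Y(c=9)]
  15. access Y: HIT, count now 10. Cache: [D(c=1) M(c=2) Y(c=10)]
  16. access Y: HIT, count now 11. Cache: [D(c=1) M(c=2) Y(c=11)]
  17. access M: HIT, count now 3. Cache: [D(c=1) M(c=3) Y(c=11)]
  18. access Y: HIT, count now 12. Cache: [D(c=1) M(c=3) Y(c=12)]
  19. access D: HIT, count now 2. Cache: [D(c=2) M(c=3) Y(c=12)]
  20. access M: HIT, count now 4. Cache: [D(c=2) M(c=4) Y(c=12)]
  21. access Y: HIT, count now 13. Cache: [D(c=2) M(c=4) Y(c=13)]
  22. access D: HIT, count now 3. Cache: [D(c=3) M(c=4) Y(c=13)]
  23. access A: MISS, evict D(c=3). Cache: [A(c=1) M(c=4) Y(c=13)]
  24. access Y: HIT, count now 14. Cache: [A(c=1) M(c=4) Y(c=14)]
Total: 18 hits, 6 misses, 3 evictions

Answer: A M Y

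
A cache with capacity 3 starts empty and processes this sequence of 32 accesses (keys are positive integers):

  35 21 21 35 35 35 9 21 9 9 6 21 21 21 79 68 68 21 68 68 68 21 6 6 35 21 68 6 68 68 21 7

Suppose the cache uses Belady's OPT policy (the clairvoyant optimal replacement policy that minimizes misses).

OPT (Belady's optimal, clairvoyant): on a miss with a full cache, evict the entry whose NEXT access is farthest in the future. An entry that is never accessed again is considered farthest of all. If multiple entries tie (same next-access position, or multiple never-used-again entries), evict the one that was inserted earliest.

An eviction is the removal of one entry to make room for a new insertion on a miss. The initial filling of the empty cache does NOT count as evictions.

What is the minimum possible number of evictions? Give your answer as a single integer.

OPT (Belady) simulation (capacity=3):
  1. access 35: MISS. Cache: [35]
  2. access 21: MISS. Cache: [35 21]
  3. access 21: HIT. Next use of 21: step 8. Cache: [35 21]
  4. access 35: HIT. Next use of 35: step 5. Cache: [35 21]
  5. access 35: HIT. Next use of 35: step 6. Cache: [35 21]
  6. access 35: HIT. Next use of 35: step 25. Cache: [35 21]
  7. access 9: MISS. Cache: [35 21 9]
  8. access 21: HIT. Next use of 21: step 12. Cache: [35 21 9]
  9. access 9: HIT. Next use of 9: step 10. Cache: [35 21 9]
  10. access 9: HIT. Next use of 9: never. Cache: [35 21 9]
  11. access 6: MISS, evict 9 (next use: never). Cache: [35 21 6]
  12. access 21: HIT. Next use of 21: step 13. Cache: [35 21 6]
  13. access 21: HIT. Next use of 21: step 14. Cache: [35 21 6]
  14. access 21: HIT. Next use of 21: step 18. Cache: [35 21 6]
  15. access 79: MISS, evict 35 (next use: step 25). Cache: [21 6 79]
  16. access 68: MISS, evict 79 (next use: never). Cache: [21 6 68]
  17. access 68: HIT. Next use of 68: step 19. Cache: [21 6 68]
  18. access 21: HIT. Next use of 21: step 22. Cache: [21 6 68]
  19. access 68: HIT. Next use of 68: step 20. Cache: [21 6 68]
  20. access 68: HIT. Next use of 68: step 21. Cache: [21 6 68]
  21. access 68: HIT. Next use of 68: step 27. Cache: [21 6 68]
  22. access 21: HIT. Next use of 21: step 26. Cache: [21 6 68]
  23. access 6: HIT. Next use of 6: step 24. Cache: [21 6 68]
  24. access 6: HIT. Next use of 6: step 28. Cache: [21 6 68]
  25. access 35: MISS, evict 6 (next use: step 28). Cache: [21 68 35]
  26. access 21: HIT. Next use of 21: step 31. Cache: [21 68 35]
  27. access 68: HIT. Next use of 68: step 29. Cache: [21 68 35]
  28. access 6: MISS, evict 35 (next use: never). Cache: [21 68 6]
  29. access 68: HIT. Next use of 68: step 30. Cache: [21 68 6]
  30. access 68: HIT. Next use of 68: never. Cache: [21 68 6]
  31. access 21: HIT. Next use of 21: never. Cache: [21 68 6]
  32. access 7: MISS, evict 21 (next use: never). Cache: [68 6 7]
Total: 23 hits, 9 misses, 6 evictions

Answer: 6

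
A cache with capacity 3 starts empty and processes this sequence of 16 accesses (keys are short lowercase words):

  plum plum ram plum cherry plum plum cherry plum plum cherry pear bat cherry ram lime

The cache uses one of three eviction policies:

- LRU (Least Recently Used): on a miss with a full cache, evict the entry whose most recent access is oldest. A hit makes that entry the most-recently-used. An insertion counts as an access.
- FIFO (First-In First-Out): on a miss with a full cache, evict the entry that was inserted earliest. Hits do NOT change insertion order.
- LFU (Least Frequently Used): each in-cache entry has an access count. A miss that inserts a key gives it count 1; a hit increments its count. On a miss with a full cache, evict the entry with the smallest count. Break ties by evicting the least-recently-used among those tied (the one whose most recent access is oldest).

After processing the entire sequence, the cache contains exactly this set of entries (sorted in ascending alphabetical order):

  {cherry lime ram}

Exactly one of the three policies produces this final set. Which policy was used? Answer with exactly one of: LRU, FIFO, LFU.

Answer: LRU

Derivation:
Simulating under each policy and comparing final sets:
  LRU: final set = {cherry lime ram} -> MATCHES target
  FIFO: final set = {bat lime ram} -> differs
  LFU: final set = {cherry lime plum} -> differs
Only LRU produces the target set.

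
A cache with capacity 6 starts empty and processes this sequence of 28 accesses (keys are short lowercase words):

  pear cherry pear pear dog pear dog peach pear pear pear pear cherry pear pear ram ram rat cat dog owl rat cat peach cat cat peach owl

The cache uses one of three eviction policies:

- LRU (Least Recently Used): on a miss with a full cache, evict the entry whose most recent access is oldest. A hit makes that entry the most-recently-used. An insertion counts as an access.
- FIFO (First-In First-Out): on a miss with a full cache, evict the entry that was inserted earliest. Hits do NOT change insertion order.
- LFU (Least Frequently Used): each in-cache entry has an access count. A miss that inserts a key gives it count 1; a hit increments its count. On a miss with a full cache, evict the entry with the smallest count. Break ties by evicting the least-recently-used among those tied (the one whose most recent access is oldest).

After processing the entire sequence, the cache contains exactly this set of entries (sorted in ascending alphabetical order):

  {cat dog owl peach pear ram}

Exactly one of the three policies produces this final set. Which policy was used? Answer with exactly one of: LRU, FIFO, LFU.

Answer: LFU

Derivation:
Simulating under each policy and comparing final sets:
  LRU: final set = {cat dog owl peach ram rat} -> differs
  FIFO: final set = {cat dog owl peach ram rat} -> differs
  LFU: final set = {cat dog owl peach pear ram} -> MATCHES target
Only LFU produces the target set.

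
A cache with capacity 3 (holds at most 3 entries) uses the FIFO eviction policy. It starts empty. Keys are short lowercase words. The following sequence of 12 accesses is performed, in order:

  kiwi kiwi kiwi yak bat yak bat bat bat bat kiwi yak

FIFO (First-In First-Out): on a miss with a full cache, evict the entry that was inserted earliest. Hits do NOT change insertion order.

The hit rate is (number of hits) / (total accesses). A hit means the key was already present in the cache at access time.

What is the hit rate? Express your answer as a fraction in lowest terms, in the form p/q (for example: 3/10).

Answer: 3/4

Derivation:
FIFO simulation (capacity=3):
  1. access kiwi: MISS. Cache (old->new): [kiwi]
  2. access kiwi: HIT. Cache (old->new): [kiwi]
  3. access kiwi: HIT. Cache (old->new): [kiwi]
  4. access yak: MISS. Cache (old->new): [kiwi yak]
  5. access bat: MISS. Cache (old->new): [kiwi yak bat]
  6. access yak: HIT. Cache (old->new): [kiwi yak bat]
  7. access bat: HIT. Cache (old->new): [kiwi yak bat]
  8. access bat: HIT. Cache (old->new): [kiwi yak bat]
  9. access bat: HIT. Cache (old->new): [kiwi yak bat]
  10. access bat: HIT. Cache (old->new): [kiwi yak bat]
  11. access kiwi: HIT. Cache (old->new): [kiwi yak bat]
  12. access yak: HIT. Cache (old->new): [kiwi yak bat]
Total: 9 hits, 3 misses, 0 evictions

Hit rate = 9/12 = 3/4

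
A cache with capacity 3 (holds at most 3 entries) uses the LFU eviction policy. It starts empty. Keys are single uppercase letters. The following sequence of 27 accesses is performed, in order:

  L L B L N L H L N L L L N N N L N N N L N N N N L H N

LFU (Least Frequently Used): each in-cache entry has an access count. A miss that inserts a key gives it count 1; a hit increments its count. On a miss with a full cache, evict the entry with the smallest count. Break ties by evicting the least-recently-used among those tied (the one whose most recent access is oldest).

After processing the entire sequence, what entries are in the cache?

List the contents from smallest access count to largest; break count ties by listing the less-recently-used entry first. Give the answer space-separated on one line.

Answer: H L N

Derivation:
LFU simulation (capacity=3):
  1. access L: MISS. Cache: [L(c=1)]
  2. access L: HIT, count now 2. Cache: [L(c=2)]
  3. access B: MISS. Cache: [B(c=1) L(c=2)]
  4. access L: HIT, count now 3. Cache: [B(c=1) L(c=3)]
  5. access N: MISS. Cache: [B(c=1) N(c=1) L(c=3)]
  6. access L: HIT, count now 4. Cache: [B(c=1) N(c=1) L(c=4)]
  7. access H: MISS, evict B(c=1). Cache: [N(c=1) H(c=1) L(c=4)]
  8. access L: HIT, count now 5. Cache: [N(c=1) H(c=1) L(c=5)]
  9. access N: HIT, count now 2. Cache: [H(c=1) N(c=2) L(c=5)]
  10. access L: HIT, count now 6. Cache: [H(c=1) N(c=2) L(c=6)]
  11. access L: HIT, count now 7. Cache: [H(c=1) N(c=2) L(c=7)]
  12. access L: HIT, count now 8. Cache: [H(c=1) N(c=2) L(c=8)]
  13. access N: HIT, count now 3. Cache: [H(c=1) N(c=3) L(c=8)]
  14. access N: HIT, count now 4. Cache: [H(c=1) N(c=4) L(c=8)]
  15. access N: HIT, count now 5. Cache: [H(c=1) N(c=5) L(c=8)]
  16. access L: HIT, count now 9. Cache: [H(c=1) N(c=5) L(c=9)]
  17. access N: HIT, count now 6. Cache: [H(c=1) N(c=6) L(c=9)]
  18. access N: HIT, count now 7. Cache: [H(c=1) N(c=7) L(c=9)]
  19. access N: HIT, count now 8. Cache: [H(c=1) N(c=8) L(c=9)]
  20. access L: HIT, count now 10. Cache: [H(c=1) N(c=8) L(c=10)]
  21. access N: HIT, count now 9. Cache: [H(c=1) N(c=9) L(c=10)]
  22. access N: HIT, count now 10. Cache: [H(c=1) L(c=10) N(c=10)]
  23. access N: HIT, count now 11. Cache: [H(c=1) L(c=10) N(c=11)]
  24. access N: HIT, count now 12. Cache: [H(c=1) L(c=10) N(c=12)]
  25. access L: HIT, count now 11. Cache: [H(c=1) L(c=11) N(c=12)]
  26. access H: HIT, count now 2. Cache: [H(c=2) L(c=11) N(c=12)]
  27. access N: HIT, count now 13. Cache: [H(c=2) L(c=11) N(c=13)]
Total: 23 hits, 4 misses, 1 evictions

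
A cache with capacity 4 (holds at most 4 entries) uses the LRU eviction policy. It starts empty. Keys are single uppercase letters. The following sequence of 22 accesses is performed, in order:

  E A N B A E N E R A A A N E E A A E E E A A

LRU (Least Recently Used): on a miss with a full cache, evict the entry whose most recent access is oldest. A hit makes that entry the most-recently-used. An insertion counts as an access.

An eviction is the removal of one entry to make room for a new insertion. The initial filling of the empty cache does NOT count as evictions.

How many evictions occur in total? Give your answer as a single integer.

Answer: 1

Derivation:
LRU simulation (capacity=4):
  1. access E: MISS. Cache (LRU->MRU): [E]
  2. access A: MISS. Cache (LRU->MRU): [E A]
  3. access N: MISS. Cache (LRU->MRU): [E A N]
  4. access B: MISS. Cache (LRU->MRU): [E A N B]
  5. access A: HIT. Cache (LRU->MRU): [E N B A]
  6. access E: HIT. Cache (LRU->MRU): [N B A E]
  7. access N: HIT. Cache (LRU->MRU): [B A E N]
  8. access E: HIT. Cache (LRU->MRU): [B A N E]
  9. access R: MISS, evict B. Cache (LRU->MRU): [A N E R]
  10. access A: HIT. Cache (LRU->MRU): [N E R A]
  11. access A: HIT. Cache (LRU->MRU): [N E R A]
  12. access A: HIT. Cache (LRU->MRU): [N E R A]
  13. access N: HIT. Cache (LRU->MRU): [E R A N]
  14. access E: HIT. Cache (LRU->MRU): [R A N E]
  15. access E: HIT. Cache (LRU->MRU): [R A N E]
  16. access A: HIT. Cache (LRU->MRU): [R N E A]
  17. access A: HIT. Cache (LRU->MRU): [R N E A]
  18. access E: HIT. Cache (LRU->MRU): [R N A E]
  19. access E: HIT. Cache (LRU->MRU): [R N A E]
  20. access E: HIT. Cache (LRU->MRU): [R N A E]
  21. access A: HIT. Cache (LRU->MRU): [R N E A]
  22. access A: HIT. Cache (LRU->MRU): [R N E A]
Total: 17 hits, 5 misses, 1 evictions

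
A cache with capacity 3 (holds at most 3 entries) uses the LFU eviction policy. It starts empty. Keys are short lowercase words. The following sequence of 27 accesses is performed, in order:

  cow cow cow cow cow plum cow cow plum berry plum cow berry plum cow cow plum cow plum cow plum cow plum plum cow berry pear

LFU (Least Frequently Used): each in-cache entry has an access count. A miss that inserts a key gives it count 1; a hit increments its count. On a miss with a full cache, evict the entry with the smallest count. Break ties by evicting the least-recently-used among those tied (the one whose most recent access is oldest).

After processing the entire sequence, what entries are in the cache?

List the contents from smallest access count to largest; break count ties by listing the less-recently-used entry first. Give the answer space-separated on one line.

LFU simulation (capacity=3):
  1. access cow: MISS. Cache: [cow(c=1)]
  2. access cow: HIT, count now 2. Cache: [cow(c=2)]
  3. access cow: HIT, count now 3. Cache: [cow(c=3)]
  4. access cow: HIT, count now 4. Cache: [cow(c=4)]
  5. access cow: HIT, count now 5. Cache: [cow(c=5)]
  6. access plum: MISS. Cache: [plum(c=1) cow(c=5)]
  7. access cow: HIT, count now 6. Cache: [plum(c=1) cow(c=6)]
  8. access cow: HIT, count now 7. Cache: [plum(c=1) cow(c=7)]
  9. access plum: HIT, count now 2. Cache: [plum(c=2) cow(c=7)]
  10. access berry: MISS. Cache: [berry(c=1) plum(c=2) cow(c=7)]
  11. access plum: HIT, count now 3. Cache: [berry(c=1) plum(c=3) cow(c=7)]
  12. access cow: HIT, count now 8. Cache: [berry(c=1) plum(c=3) cow(c=8)]
  13. access berry: HIT, count now 2. Cache: [berry(c=2) plum(c=3) cow(c=8)]
  14. access plum: HIT, count now 4. Cache: [berry(c=2) plum(c=4) cow(c=8)]
  15. access cow: HIT, count now 9. Cache: [berry(c=2) plum(c=4) cow(c=9)]
  16. access cow: HIT, count now 10. Cache: [berry(c=2) plum(c=4) cow(c=10)]
  17. access plum: HIT, count now 5. Cache: [berry(c=2) plum(c=5) cow(c=10)]
  18. access cow: HIT, count now 11. Cache: [berry(c=2) plum(c=5) cow(c=11)]
  19. access plum: HIT, count now 6. Cache: [berry(c=2) plum(c=6) cow(c=11)]
  20. access cow: HIT, count now 12. Cache: [berry(c=2) plum(c=6) cow(c=12)]
  21. access plum: HIT, count now 7. Cache: [berry(c=2) plum(c=7) cow(c=12)]
  22. access cow: HIT, count now 13. Cache: [berry(c=2) plum(c=7) cow(c=13)]
  23. access plum: HIT, count now 8. Cache: [berry(c=2) plum(c=8) cow(c=13)]
  24. access plum: HIT, count now 9. Cache: [berry(c=2) plum(c=9) cow(c=13)]
  25. access cow: HIT, count now 14. Cache: [berry(c=2) plum(c=9) cow(c=14)]
  26. access berry: HIT, count now 3. Cache: [berry(c=3) plum(c=9) cow(c=14)]
  27. access pear: MISS, evict berry(c=3). Cache: [pear(c=1) plum(c=9) cow(c=14)]
Total: 23 hits, 4 misses, 1 evictions

Answer: pear plum cow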